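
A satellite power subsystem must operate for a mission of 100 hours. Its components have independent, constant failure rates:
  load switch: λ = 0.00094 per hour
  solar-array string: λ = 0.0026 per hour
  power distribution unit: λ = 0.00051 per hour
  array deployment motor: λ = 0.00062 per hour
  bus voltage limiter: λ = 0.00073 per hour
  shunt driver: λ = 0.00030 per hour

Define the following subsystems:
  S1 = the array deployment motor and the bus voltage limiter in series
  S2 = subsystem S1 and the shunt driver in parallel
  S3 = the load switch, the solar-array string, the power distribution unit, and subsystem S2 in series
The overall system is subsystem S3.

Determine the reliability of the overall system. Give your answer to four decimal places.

R(load switch) = exp(−0.00094 × 100) = 0.910283
R(solar-array string) = exp(−0.0026 × 100) = 0.771052
R(power distribution unit) = exp(−0.00051 × 100) = 0.950279
R(array deployment motor) = exp(−0.00062 × 100) = 0.939883
R(bus voltage limiter) = exp(−0.00073 × 100) = 0.929601
R(shunt driver) = exp(−0.00030 × 100) = 0.970446
Series (array deployment motor and bus voltage limiter): 0.939883 × 0.929601 = 0.873716
Parallel ([0.873716] and shunt driver): 1 − (1 − 0.873716)(1 − 0.970446) = 0.996268
Series (load switch, solar-array string, power distribution unit, and [0.996268]): 0.910283 × 0.771052 × 0.950279 × 0.996268 = 0.6645

0.6645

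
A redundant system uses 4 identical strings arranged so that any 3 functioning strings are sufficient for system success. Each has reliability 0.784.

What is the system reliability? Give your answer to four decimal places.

R = Σ_{i=3}^{4} C(4,i) p^i (1−p)^{4−i} with p = 0.784
C(4,3)·0.784^3·0.216^1 = 0.416353
C(4,4)·0.784^4·0.216^0 = 0.377802
Sum = 0.7942

0.7942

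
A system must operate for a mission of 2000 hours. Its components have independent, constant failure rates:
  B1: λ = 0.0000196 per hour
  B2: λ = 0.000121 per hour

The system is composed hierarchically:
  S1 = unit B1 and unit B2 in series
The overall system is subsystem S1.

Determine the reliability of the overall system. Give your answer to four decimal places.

R(B1) = exp(−0.0000196 × 2000) = 0.961558
R(B2) = exp(−0.000121 × 2000) = 0.785056
Series (B1 and B2): 0.961558 × 0.785056 = 0.7549

0.7549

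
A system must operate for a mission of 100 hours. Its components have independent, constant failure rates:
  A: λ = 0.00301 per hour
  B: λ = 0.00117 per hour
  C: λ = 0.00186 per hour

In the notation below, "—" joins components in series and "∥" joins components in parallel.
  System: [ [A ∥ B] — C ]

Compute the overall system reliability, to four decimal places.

R(A) = exp(−0.00301 × 100) = 0.740078
R(B) = exp(−0.00117 × 100) = 0.889585
R(C) = exp(−0.00186 × 100) = 0.830274
Parallel (A and B): 1 − (1 − 0.740078)(1 − 0.889585) = 0.971301
Series ([0.971301] and C): 0.971301 × 0.830274 = 0.8064

0.8064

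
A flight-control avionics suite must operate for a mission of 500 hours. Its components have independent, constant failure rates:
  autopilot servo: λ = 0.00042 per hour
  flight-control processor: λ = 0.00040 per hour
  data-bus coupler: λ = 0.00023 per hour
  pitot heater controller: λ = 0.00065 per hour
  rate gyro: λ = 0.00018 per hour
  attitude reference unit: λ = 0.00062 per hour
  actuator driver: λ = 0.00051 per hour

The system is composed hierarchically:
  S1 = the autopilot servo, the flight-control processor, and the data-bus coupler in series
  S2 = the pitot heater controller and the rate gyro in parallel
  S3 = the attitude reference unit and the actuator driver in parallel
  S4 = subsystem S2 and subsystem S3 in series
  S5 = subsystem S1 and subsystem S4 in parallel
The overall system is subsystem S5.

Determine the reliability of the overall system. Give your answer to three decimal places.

R(autopilot servo) = exp(−0.00042 × 500) = 0.81058
R(flight-control processor) = exp(−0.00040 × 500) = 0.81873
R(data-bus coupler) = exp(−0.00023 × 500) = 0.89137
R(pitot heater controller) = exp(−0.00065 × 500) = 0.72253
R(rate gyro) = exp(−0.00018 × 500) = 0.91393
R(attitude reference unit) = exp(−0.00062 × 500) = 0.73345
R(actuator driver) = exp(−0.00051 × 500) = 0.77492
Series (autopilot servo, flight-control processor, and data-bus coupler): 0.81058 × 0.81873 × 0.89137 = 0.59155
Parallel (pitot heater controller and rate gyro): 1 − (1 − 0.72253)(1 − 0.91393) = 0.97612
Parallel (attitude reference unit and actuator driver): 1 − (1 − 0.73345)(1 − 0.77492) = 0.94000
Series ([0.97612] and [0.94000]): 0.97612 × 0.94000 = 0.91755
Parallel ([0.59155] and [0.91755]): 1 − (1 − 0.59155)(1 − 0.91755) = 0.966

0.966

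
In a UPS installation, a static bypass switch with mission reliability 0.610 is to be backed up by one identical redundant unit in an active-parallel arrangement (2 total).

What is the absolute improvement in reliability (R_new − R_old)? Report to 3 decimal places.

R_before = 0.610
R_after = 1 − (1 − 0.610)^2 = 0.848
ΔR = 0.848 − 0.610 = 0.238

0.238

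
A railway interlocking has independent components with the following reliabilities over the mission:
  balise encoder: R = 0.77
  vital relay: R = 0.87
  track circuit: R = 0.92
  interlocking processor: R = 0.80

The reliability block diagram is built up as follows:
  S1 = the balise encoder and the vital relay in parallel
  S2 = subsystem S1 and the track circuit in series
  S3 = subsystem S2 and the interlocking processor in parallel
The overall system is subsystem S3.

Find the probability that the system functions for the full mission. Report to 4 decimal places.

Parallel (balise encoder and vital relay): 1 − (1 − 0.770000)(1 − 0.870000) = 0.970100
Series ([0.970100] and track circuit): 0.970100 × 0.920000 = 0.892492
Parallel ([0.892492] and interlocking processor): 1 − (1 − 0.892492)(1 − 0.800000) = 0.9785

0.9785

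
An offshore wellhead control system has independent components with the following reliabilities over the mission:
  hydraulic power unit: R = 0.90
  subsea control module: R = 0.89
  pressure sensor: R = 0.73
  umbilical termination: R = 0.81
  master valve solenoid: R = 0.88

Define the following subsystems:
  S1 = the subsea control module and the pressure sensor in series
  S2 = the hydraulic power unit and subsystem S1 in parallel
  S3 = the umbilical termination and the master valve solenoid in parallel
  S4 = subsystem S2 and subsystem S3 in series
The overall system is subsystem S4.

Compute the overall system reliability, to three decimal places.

0.943

Series (subsea control module and pressure sensor): 0.89000 × 0.73000 = 0.64970
Parallel (hydraulic power unit and [0.64970]): 1 − (1 − 0.90000)(1 − 0.64970) = 0.96497
Parallel (umbilical termination and master valve solenoid): 1 − (1 − 0.81000)(1 − 0.88000) = 0.97720
Series ([0.96497] and [0.97720]): 0.96497 × 0.97720 = 0.943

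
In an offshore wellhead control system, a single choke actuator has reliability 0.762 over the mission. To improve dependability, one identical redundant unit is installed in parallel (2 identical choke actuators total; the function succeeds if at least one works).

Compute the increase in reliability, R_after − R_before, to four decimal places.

R_before = 0.762
R_after = 1 − (1 − 0.762)^2 = 0.9434
ΔR = 0.9434 − 0.762 = 0.1814

0.1814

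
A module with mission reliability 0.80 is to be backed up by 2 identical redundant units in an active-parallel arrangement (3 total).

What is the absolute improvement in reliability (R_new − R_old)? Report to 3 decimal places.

0.192

R_before = 0.80
R_after = 1 − (1 − 0.80)^3 = 0.992
ΔR = 0.992 − 0.80 = 0.192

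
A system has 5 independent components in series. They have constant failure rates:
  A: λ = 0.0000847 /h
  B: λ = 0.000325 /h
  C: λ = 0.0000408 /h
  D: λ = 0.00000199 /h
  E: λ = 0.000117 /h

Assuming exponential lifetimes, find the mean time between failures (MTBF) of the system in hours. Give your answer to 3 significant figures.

Series of exponential components: λ_sys = Σ λ_i
λ_sys = 0.0000847 + 0.000325 + 0.0000408 + 0.00000199 + 0.000117 = 5.6949e-04 /h
MTBF = 1 / λ_sys = 1760 h

1760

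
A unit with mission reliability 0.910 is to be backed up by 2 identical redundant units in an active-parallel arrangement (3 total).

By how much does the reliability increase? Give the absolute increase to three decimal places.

0.089

R_before = 0.910
R_after = 1 − (1 − 0.910)^3 = 0.999
ΔR = 0.999 − 0.910 = 0.089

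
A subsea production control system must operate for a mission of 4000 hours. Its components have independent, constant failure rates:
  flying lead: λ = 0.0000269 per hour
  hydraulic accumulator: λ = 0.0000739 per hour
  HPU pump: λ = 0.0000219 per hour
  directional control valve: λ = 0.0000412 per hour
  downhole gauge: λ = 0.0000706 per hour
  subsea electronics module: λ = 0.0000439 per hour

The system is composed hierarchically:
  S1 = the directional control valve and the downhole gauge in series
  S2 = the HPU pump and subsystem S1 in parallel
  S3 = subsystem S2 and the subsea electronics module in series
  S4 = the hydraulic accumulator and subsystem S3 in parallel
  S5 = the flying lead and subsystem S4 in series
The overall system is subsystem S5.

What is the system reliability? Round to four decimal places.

R(flying lead) = exp(−0.0000269 × 4000) = 0.897987
R(hydraulic accumulator) = exp(−0.0000739 × 4000) = 0.744085
R(HPU pump) = exp(−0.0000219 × 4000) = 0.916127
R(directional control valve) = exp(−0.0000412 × 4000) = 0.848063
R(downhole gauge) = exp(−0.0000706 × 4000) = 0.753972
R(subsea electronics module) = exp(−0.0000439 × 4000) = 0.838953
Series (directional control valve and downhole gauge): 0.848063 × 0.753972 = 0.639416
Parallel (HPU pump and [0.639416]): 1 − (1 − 0.916127)(1 − 0.639416) = 0.969757
Series ([0.969757] and subsea electronics module): 0.969757 × 0.838953 = 0.813581
Parallel (hydraulic accumulator and [0.813581]): 1 − (1 − 0.744085)(1 − 0.813581) = 0.952293
Series (flying lead and [0.952293]): 0.897987 × 0.952293 = 0.8551

0.8551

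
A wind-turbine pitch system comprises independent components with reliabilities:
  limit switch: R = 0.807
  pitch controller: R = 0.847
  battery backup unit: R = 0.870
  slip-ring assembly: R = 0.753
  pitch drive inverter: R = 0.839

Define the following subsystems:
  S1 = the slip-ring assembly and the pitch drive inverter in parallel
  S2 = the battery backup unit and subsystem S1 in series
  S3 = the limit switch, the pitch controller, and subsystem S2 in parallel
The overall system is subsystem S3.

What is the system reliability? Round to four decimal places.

Parallel (slip-ring assembly and pitch drive inverter): 1 − (1 − 0.753000)(1 − 0.839000) = 0.960233
Series (battery backup unit and [0.960233]): 0.870000 × 0.960233 = 0.835403
Parallel (limit switch, pitch controller, and [0.835403]): 1 − (1 − 0.807000)(1 − 0.847000)(1 − 0.835403) = 0.9951

0.9951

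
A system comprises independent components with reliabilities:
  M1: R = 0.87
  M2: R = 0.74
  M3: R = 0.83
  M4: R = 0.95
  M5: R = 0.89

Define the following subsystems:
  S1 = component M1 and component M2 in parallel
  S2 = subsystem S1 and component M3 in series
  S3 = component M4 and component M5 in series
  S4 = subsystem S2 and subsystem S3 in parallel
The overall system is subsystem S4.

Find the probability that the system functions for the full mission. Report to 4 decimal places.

0.9694

Parallel (M1 and M2): 1 − (1 − 0.870000)(1 − 0.740000) = 0.966200
Series ([0.966200] and M3): 0.966200 × 0.830000 = 0.801946
Series (M4 and M5): 0.950000 × 0.890000 = 0.845500
Parallel ([0.801946] and [0.845500]): 1 − (1 − 0.801946)(1 − 0.845500) = 0.9694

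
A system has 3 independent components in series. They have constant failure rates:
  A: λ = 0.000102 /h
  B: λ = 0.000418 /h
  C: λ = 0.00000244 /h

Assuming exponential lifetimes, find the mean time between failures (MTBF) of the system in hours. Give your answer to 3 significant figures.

Series of exponential components: λ_sys = Σ λ_i
λ_sys = 0.000102 + 0.000418 + 0.00000244 = 5.2244e-04 /h
MTBF = 1 / λ_sys = 1910 h

1910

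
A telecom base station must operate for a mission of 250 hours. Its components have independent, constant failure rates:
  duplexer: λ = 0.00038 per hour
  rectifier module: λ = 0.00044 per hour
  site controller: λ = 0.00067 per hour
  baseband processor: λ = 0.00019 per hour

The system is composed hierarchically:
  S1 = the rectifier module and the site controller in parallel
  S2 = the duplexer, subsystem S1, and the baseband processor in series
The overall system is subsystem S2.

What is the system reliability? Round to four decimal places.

R(duplexer) = exp(−0.00038 × 250) = 0.909373
R(rectifier module) = exp(−0.00044 × 250) = 0.895834
R(site controller) = exp(−0.00067 × 250) = 0.845777
R(baseband processor) = exp(−0.00019 × 250) = 0.953610
Parallel (rectifier module and site controller): 1 − (1 − 0.895834)(1 − 0.845777) = 0.983935
Series (duplexer, [0.983935], and baseband processor): 0.909373 × 0.983935 × 0.953610 = 0.8533

0.8533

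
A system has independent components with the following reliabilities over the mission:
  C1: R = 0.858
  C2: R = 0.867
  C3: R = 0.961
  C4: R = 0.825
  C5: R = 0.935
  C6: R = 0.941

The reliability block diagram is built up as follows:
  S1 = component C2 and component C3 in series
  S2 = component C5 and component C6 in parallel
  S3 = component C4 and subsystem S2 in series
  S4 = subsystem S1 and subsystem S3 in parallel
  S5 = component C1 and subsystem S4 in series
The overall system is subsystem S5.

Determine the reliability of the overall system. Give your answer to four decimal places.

0.8325

Series (C2 and C3): 0.867000 × 0.961000 = 0.833187
Parallel (C5 and C6): 1 − (1 − 0.935000)(1 − 0.941000) = 0.996165
Series (C4 and [0.996165]): 0.825000 × 0.996165 = 0.821836
Parallel ([0.833187] and [0.821836]): 1 − (1 − 0.833187)(1 − 0.821836) = 0.970280
Series (C1 and [0.970280]): 0.858000 × 0.970280 = 0.8325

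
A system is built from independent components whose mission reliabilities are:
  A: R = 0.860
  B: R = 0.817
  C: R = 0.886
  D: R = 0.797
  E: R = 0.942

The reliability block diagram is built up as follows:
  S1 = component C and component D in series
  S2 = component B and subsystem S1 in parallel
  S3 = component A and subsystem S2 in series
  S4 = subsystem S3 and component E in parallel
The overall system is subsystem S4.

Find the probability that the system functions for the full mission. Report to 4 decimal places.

0.9892

Series (C and D): 0.886000 × 0.797000 = 0.706142
Parallel (B and [0.706142]): 1 − (1 − 0.817000)(1 − 0.706142) = 0.946224
Series (A and [0.946224]): 0.860000 × 0.946224 = 0.813753
Parallel ([0.813753] and E): 1 − (1 − 0.813753)(1 − 0.942000) = 0.9892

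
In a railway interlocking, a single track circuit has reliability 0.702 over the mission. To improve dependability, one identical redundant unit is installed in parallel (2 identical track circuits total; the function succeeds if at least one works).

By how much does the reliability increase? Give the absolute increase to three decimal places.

R_before = 0.702
R_after = 1 − (1 − 0.702)^2 = 0.911
ΔR = 0.911 − 0.702 = 0.209

0.209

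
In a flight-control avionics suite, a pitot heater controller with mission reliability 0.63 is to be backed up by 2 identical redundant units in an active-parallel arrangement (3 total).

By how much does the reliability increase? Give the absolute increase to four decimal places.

R_before = 0.63
R_after = 1 − (1 − 0.63)^3 = 0.9493
ΔR = 0.9493 − 0.63 = 0.3193

0.3193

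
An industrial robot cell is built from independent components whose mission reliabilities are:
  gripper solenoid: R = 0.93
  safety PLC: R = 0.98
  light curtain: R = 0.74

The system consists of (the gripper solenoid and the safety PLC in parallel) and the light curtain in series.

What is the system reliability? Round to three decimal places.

0.739

Parallel (gripper solenoid and safety PLC): 1 − (1 − 0.93000)(1 − 0.98000) = 0.99860
Series ([0.99860] and light curtain): 0.99860 × 0.74000 = 0.739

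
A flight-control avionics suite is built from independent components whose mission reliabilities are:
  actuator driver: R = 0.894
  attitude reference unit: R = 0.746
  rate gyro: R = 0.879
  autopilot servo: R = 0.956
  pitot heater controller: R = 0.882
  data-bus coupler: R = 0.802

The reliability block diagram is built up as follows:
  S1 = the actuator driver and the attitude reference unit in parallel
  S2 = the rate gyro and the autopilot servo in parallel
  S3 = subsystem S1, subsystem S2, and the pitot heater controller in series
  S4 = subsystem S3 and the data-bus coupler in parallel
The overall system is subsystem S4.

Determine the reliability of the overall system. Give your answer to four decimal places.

0.9710

Parallel (actuator driver and attitude reference unit): 1 − (1 − 0.894000)(1 − 0.746000) = 0.973076
Parallel (rate gyro and autopilot servo): 1 − (1 − 0.879000)(1 − 0.956000) = 0.994676
Series ([0.973076], [0.994676], and pitot heater controller): 0.973076 × 0.994676 × 0.882000 = 0.853684
Parallel ([0.853684] and data-bus coupler): 1 − (1 − 0.853684)(1 − 0.802000) = 0.9710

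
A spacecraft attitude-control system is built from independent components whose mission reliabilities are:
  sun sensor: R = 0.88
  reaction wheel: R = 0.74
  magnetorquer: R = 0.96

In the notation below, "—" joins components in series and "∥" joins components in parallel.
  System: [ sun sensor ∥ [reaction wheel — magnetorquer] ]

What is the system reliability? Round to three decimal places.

0.965

Series (reaction wheel and magnetorquer): 0.74000 × 0.96000 = 0.71040
Parallel (sun sensor and [0.71040]): 1 − (1 − 0.88000)(1 − 0.71040) = 0.965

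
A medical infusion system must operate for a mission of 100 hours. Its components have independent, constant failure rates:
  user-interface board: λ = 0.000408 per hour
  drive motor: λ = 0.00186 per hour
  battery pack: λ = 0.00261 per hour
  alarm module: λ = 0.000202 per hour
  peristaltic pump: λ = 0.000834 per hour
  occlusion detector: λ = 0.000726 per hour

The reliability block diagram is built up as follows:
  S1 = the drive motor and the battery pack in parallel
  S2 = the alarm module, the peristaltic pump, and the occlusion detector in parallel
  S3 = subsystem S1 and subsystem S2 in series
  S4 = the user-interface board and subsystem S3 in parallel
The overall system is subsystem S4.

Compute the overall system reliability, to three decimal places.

R(user-interface board) = exp(−0.000408 × 100) = 0.96002
R(drive motor) = exp(−0.00186 × 100) = 0.83027
R(battery pack) = exp(−0.00261 × 100) = 0.77028
R(alarm module) = exp(−0.000202 × 100) = 0.98000
R(peristaltic pump) = exp(−0.000834 × 100) = 0.91998
R(occlusion detector) = exp(−0.000726 × 100) = 0.92997
Parallel (drive motor and battery pack): 1 − (1 − 0.83027)(1 − 0.77028) = 0.96101
Parallel (alarm module, peristaltic pump, and occlusion detector): 1 − (1 − 0.98000)(1 − 0.91998)(1 − 0.92997) = 0.99989
Series ([0.96101] and [0.99989]): 0.96101 × 0.99989 = 0.96090
Parallel (user-interface board and [0.96090]): 1 − (1 − 0.96002)(1 − 0.96090) = 0.998

0.998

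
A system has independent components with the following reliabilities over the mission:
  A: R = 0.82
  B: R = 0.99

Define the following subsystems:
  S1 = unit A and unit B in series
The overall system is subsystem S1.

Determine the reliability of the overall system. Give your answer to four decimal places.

0.8118

Series (A and B): 0.820000 × 0.990000 = 0.8118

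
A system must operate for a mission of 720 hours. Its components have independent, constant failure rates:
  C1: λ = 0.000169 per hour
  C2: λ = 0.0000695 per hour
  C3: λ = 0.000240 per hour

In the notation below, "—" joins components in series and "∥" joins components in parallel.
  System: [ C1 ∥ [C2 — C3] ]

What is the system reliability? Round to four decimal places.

0.9771

R(C1) = exp(−0.000169 × 720) = 0.885432
R(C2) = exp(−0.0000695 × 720) = 0.951191
R(C3) = exp(−0.000240 × 720) = 0.841306
Series (C2 and C3): 0.951191 × 0.841306 = 0.800243
Parallel (C1 and [0.800243]): 1 − (1 − 0.885432)(1 − 0.800243) = 0.9771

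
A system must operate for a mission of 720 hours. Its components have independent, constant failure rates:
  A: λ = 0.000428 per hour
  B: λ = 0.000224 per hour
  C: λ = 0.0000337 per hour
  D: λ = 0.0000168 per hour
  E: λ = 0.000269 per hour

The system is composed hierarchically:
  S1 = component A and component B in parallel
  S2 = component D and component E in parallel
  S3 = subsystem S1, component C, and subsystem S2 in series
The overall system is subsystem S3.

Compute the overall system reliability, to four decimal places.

0.9355

R(A) = exp(−0.000428 × 720) = 0.734798
R(B) = exp(−0.000224 × 720) = 0.851054
R(C) = exp(−0.0000337 × 720) = 0.976028
R(D) = exp(−0.0000168 × 720) = 0.987977
R(E) = exp(−0.000269 × 720) = 0.823922
Parallel (A and B): 1 − (1 − 0.734798)(1 − 0.851054) = 0.960499
Parallel (D and E): 1 − (1 − 0.987977)(1 − 0.823922) = 0.997883
Series ([0.960499], C, and [0.997883]): 0.960499 × 0.976028 × 0.997883 = 0.9355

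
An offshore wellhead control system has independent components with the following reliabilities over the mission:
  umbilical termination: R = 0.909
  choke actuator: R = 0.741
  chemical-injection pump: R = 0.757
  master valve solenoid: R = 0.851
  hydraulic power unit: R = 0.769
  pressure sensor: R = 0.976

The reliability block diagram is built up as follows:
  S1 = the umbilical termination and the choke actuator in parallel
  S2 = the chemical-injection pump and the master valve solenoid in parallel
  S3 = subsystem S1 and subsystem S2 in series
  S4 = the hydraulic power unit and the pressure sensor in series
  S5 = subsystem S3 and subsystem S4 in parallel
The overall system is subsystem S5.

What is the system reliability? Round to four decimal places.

Parallel (umbilical termination and choke actuator): 1 − (1 − 0.909000)(1 − 0.741000) = 0.976431
Parallel (chemical-injection pump and master valve solenoid): 1 − (1 − 0.757000)(1 − 0.851000) = 0.963793
Series ([0.976431] and [0.963793]): 0.976431 × 0.963793 = 0.941077
Series (hydraulic power unit and pressure sensor): 0.769000 × 0.976000 = 0.750544
Parallel ([0.941077] and [0.750544]): 1 − (1 − 0.941077)(1 − 0.750544) = 0.9853

0.9853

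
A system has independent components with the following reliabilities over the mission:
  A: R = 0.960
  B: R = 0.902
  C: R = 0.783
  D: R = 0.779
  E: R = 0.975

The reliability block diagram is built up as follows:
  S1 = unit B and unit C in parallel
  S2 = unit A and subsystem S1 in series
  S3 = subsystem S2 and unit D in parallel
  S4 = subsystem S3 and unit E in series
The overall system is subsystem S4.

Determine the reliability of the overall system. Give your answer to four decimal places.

0.9620

Parallel (B and C): 1 − (1 − 0.902000)(1 − 0.783000) = 0.978734
Series (A and [0.978734]): 0.960000 × 0.978734 = 0.939585
Parallel ([0.939585] and D): 1 − (1 − 0.939585)(1 − 0.779000) = 0.986648
Series ([0.986648] and E): 0.986648 × 0.975000 = 0.9620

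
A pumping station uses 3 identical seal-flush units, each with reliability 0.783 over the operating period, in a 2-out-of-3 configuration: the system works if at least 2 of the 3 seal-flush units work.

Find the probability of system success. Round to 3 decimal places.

R = Σ_{i=2}^{3} C(3,i) p^i (1−p)^{3−i} with p = 0.783
C(3,2)·0.783^2·0.217^1 = 0.39912
C(3,3)·0.783^3·0.217^0 = 0.48005
Sum = 0.879

0.879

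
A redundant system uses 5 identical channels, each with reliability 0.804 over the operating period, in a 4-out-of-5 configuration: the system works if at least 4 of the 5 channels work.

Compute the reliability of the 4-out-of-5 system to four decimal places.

R = Σ_{i=4}^{5} C(5,i) p^i (1−p)^{5−i} with p = 0.804
C(5,4)·0.804^4·0.196^1 = 0.409497
C(5,5)·0.804^5·0.196^0 = 0.335954
Sum = 0.7455

0.7455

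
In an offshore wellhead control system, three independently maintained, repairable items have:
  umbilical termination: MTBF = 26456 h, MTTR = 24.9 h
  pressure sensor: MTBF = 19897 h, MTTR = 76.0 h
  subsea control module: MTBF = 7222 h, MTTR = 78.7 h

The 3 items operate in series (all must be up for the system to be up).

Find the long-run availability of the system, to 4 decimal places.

0.9845

A(umbilical termination) = MTBF/(MTBF+MTTR) = 26456/(26456+24.9) = 0.999060
A(pressure sensor) = MTBF/(MTBF+MTTR) = 19897/(19897+76.0) = 0.996195
A(subsea control module) = MTBF/(MTBF+MTTR) = 7222/(7222+78.7) = 0.989220
Series availability: 0.999060 × 0.996195 × 0.989220 = 0.9845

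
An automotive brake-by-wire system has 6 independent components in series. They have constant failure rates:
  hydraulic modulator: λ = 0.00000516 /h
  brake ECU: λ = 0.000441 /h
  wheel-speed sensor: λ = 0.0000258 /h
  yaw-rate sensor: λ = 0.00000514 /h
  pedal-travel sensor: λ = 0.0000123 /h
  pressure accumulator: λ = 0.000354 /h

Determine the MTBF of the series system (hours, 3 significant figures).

1190

Series of exponential components: λ_sys = Σ λ_i
λ_sys = 0.00000516 + 0.000441 + 0.0000258 + 0.00000514 + 0.0000123 + 0.000354 = 8.4340e-04 /h
MTBF = 1 / λ_sys = 1190 h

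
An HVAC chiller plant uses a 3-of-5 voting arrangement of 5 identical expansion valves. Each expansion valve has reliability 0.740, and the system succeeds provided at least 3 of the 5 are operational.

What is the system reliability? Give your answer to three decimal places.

0.886

R = Σ_{i=3}^{5} C(5,i) p^i (1−p)^{5−i} with p = 0.740
C(5,3)·0.740^3·0.260^2 = 0.27393
C(5,4)·0.740^4·0.260^1 = 0.38983
C(5,5)·0.740^5·0.260^0 = 0.22190
Sum = 0.886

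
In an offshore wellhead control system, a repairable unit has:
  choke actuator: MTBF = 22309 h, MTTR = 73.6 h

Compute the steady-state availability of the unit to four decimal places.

A(choke actuator) = MTBF/(MTBF+MTTR) = 22309/(22309+73.6) = 0.9967

0.9967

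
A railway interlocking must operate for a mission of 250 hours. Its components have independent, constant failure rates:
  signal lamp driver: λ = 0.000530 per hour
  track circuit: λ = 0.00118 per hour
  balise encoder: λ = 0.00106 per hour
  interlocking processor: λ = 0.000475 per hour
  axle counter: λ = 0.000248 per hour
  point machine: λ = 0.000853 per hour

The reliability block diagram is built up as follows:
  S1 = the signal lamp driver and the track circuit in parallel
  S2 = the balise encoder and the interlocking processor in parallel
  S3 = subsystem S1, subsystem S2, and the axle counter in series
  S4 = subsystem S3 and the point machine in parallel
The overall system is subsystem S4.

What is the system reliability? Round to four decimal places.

R(signal lamp driver) = exp(−0.000530 × 250) = 0.875903
R(track circuit) = exp(−0.00118 × 250) = 0.744532
R(balise encoder) = exp(−0.00106 × 250) = 0.767206
R(interlocking processor) = exp(−0.000475 × 250) = 0.888030
R(axle counter) = exp(−0.000248 × 250) = 0.939883
R(point machine) = exp(−0.000853 × 250) = 0.807954
Parallel (signal lamp driver and track circuit): 1 − (1 − 0.875903)(1 − 0.744532) = 0.968297
Parallel (balise encoder and interlocking processor): 1 − (1 − 0.767206)(1 − 0.888030) = 0.973934
Series ([0.968297], [0.973934], and axle counter): 0.968297 × 0.973934 × 0.939883 = 0.886364
Parallel ([0.886364] and point machine): 1 − (1 − 0.886364)(1 − 0.807954) = 0.9782

0.9782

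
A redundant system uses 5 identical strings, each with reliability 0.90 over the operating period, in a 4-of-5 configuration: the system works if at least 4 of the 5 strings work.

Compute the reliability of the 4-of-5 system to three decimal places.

R = Σ_{i=4}^{5} C(5,i) p^i (1−p)^{5−i} with p = 0.90
C(5,4)·0.90^4·0.10^1 = 0.32805
C(5,5)·0.90^5·0.10^0 = 0.59049
Sum = 0.919

0.919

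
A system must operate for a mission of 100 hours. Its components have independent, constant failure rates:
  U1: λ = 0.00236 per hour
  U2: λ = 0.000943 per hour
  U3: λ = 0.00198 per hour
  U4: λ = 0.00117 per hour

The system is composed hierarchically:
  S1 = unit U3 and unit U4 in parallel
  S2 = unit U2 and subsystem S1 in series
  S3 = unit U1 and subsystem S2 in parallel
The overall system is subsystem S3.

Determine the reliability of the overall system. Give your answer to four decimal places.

R(U1) = exp(−0.00236 × 100) = 0.789781
R(U2) = exp(−0.000943 × 100) = 0.910010
R(U3) = exp(−0.00198 × 100) = 0.820370
R(U4) = exp(−0.00117 × 100) = 0.889585
Parallel (U3 and U4): 1 − (1 − 0.820370)(1 − 0.889585) = 0.980166
Series (U2 and [0.980166]): 0.910010 × 0.980166 = 0.891961
Parallel (U1 and [0.891961]): 1 − (1 − 0.789781)(1 − 0.891961) = 0.9773

0.9773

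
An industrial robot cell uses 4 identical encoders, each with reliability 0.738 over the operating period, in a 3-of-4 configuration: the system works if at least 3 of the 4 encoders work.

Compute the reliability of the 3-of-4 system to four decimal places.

0.7179

R = Σ_{i=3}^{4} C(4,i) p^i (1−p)^{4−i} with p = 0.738
C(4,3)·0.738^3·0.262^1 = 0.421241
C(4,4)·0.738^4·0.262^0 = 0.296637
Sum = 0.7179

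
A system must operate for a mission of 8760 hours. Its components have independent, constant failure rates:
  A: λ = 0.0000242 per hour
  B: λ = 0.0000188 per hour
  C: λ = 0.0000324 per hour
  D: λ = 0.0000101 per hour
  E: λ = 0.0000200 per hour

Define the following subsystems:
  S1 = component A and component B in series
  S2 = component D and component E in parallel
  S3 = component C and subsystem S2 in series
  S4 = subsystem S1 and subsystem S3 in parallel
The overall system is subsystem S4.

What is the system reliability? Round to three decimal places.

R(A) = exp(−0.0000242 × 8760) = 0.80897
R(B) = exp(−0.0000188 × 8760) = 0.84816
R(C) = exp(−0.0000324 × 8760) = 0.75290
R(D) = exp(−0.0000101 × 8760) = 0.91533
R(E) = exp(−0.0000200 × 8760) = 0.83929
Series (A and B): 0.80897 × 0.84816 = 0.68614
Parallel (D and E): 1 − (1 − 0.91533)(1 − 0.83929) = 0.98639
Series (C and [0.98639]): 0.75290 × 0.98639 = 0.74265
Parallel ([0.68614] and [0.74265]): 1 − (1 − 0.68614)(1 − 0.74265) = 0.919

0.919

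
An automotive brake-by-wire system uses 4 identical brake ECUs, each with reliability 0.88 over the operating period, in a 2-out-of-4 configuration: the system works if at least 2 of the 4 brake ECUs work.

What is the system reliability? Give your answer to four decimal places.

0.9937

R = Σ_{i=2}^{4} C(4,i) p^i (1−p)^{4−i} with p = 0.88
C(4,2)·0.88^2·0.12^2 = 0.066908
C(4,3)·0.88^3·0.12^1 = 0.327107
C(4,4)·0.88^4·0.12^0 = 0.599695
Sum = 0.9937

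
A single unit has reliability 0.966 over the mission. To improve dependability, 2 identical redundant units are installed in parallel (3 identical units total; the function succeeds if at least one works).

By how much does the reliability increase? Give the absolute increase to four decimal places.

R_before = 0.966
R_after = 1 − (1 − 0.966)^3 = 1.0000
ΔR = 1.0000 − 0.966 = 0.0340

0.0340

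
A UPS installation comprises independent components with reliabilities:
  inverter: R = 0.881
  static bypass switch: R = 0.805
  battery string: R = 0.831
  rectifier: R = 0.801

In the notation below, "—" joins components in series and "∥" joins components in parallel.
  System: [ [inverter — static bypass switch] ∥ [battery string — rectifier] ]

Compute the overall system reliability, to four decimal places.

0.9028

Series (inverter and static bypass switch): 0.881000 × 0.805000 = 0.709205
Series (battery string and rectifier): 0.831000 × 0.801000 = 0.665631
Parallel ([0.709205] and [0.665631]): 1 − (1 − 0.709205)(1 − 0.665631) = 0.9028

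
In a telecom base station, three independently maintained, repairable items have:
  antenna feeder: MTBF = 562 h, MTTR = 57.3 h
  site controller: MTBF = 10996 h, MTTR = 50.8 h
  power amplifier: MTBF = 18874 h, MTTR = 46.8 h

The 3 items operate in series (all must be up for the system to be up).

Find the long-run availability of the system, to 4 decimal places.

A(antenna feeder) = MTBF/(MTBF+MTTR) = 562/(562+57.3) = 0.907476
A(site controller) = MTBF/(MTBF+MTTR) = 10996/(10996+50.8) = 0.995401
A(power amplifier) = MTBF/(MTBF+MTTR) = 18874/(18874+46.8) = 0.997527
Series availability: 0.907476 × 0.995401 × 0.997527 = 0.9011

0.9011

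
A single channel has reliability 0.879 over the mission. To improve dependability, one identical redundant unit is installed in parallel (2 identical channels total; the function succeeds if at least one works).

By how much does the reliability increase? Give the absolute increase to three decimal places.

R_before = 0.879
R_after = 1 − (1 − 0.879)^2 = 0.985
ΔR = 0.985 − 0.879 = 0.106

0.106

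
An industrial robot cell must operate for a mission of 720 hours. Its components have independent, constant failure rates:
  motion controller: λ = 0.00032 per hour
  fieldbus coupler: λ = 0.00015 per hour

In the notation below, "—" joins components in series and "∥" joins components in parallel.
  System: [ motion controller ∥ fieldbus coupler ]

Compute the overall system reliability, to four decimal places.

0.9789

R(motion controller) = exp(−0.00032 × 720) = 0.794216
R(fieldbus coupler) = exp(−0.00015 × 720) = 0.897628
Parallel (motion controller and fieldbus coupler): 1 − (1 − 0.794216)(1 − 0.897628) = 0.9789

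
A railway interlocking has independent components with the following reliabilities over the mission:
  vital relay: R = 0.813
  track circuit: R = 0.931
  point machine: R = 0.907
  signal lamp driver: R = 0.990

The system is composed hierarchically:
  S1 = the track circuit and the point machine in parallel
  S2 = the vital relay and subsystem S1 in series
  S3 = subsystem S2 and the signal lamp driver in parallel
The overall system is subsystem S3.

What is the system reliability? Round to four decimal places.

0.9981

Parallel (track circuit and point machine): 1 − (1 − 0.931000)(1 − 0.907000) = 0.993583
Series (vital relay and [0.993583]): 0.813000 × 0.993583 = 0.807783
Parallel ([0.807783] and signal lamp driver): 1 − (1 − 0.807783)(1 − 0.990000) = 0.9981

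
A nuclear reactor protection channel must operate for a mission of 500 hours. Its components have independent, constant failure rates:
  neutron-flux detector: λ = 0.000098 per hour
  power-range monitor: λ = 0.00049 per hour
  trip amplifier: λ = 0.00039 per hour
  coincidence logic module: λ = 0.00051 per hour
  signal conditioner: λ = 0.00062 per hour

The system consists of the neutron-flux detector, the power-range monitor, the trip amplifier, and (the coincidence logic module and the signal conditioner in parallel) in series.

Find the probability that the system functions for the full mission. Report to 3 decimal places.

0.576

R(neutron-flux detector) = exp(−0.000098 × 500) = 0.95218
R(power-range monitor) = exp(−0.00049 × 500) = 0.78270
R(trip amplifier) = exp(−0.00039 × 500) = 0.82283
R(coincidence logic module) = exp(−0.00051 × 500) = 0.77492
R(signal conditioner) = exp(−0.00062 × 500) = 0.73345
Parallel (coincidence logic module and signal conditioner): 1 − (1 − 0.77492)(1 − 0.73345) = 0.94000
Series (neutron-flux detector, power-range monitor, trip amplifier, and [0.94000]): 0.95218 × 0.78270 × 0.82283 × 0.94000 = 0.576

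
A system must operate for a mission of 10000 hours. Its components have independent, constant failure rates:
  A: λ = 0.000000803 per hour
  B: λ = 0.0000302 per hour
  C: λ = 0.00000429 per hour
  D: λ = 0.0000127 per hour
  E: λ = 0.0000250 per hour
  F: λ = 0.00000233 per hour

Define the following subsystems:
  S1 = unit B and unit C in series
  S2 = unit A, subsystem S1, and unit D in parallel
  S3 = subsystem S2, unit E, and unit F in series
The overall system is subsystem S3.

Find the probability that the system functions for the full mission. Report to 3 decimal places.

R(A) = exp(−0.000000803 × 10000) = 0.99200
R(B) = exp(−0.0000302 × 10000) = 0.73934
R(C) = exp(−0.00000429 × 10000) = 0.95801
R(D) = exp(−0.0000127 × 10000) = 0.88073
R(E) = exp(−0.0000250 × 10000) = 0.77880
R(F) = exp(−0.00000233 × 10000) = 0.97697
Series (B and C): 0.73934 × 0.95801 = 0.70830
Parallel (A, [0.70830], and D): 1 − (1 − 0.99200)(1 − 0.70830)(1 − 0.88073) = 0.99972
Series ([0.99972], E, and F): 0.99972 × 0.77880 × 0.97697 = 0.761

0.761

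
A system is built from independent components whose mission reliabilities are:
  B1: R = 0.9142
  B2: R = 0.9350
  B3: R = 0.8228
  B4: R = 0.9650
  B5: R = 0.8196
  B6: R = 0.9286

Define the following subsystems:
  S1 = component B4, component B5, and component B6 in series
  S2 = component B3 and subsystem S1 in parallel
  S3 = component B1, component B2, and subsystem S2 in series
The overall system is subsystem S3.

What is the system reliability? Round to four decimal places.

0.8146

Series (B4, B5, and B6): 0.965000 × 0.819600 × 0.928600 = 0.734443
Parallel (B3 and [0.734443]): 1 − (1 − 0.822800)(1 − 0.734443) = 0.952943
Series (B1, B2, and [0.952943]): 0.914200 × 0.935000 × 0.952943 = 0.8146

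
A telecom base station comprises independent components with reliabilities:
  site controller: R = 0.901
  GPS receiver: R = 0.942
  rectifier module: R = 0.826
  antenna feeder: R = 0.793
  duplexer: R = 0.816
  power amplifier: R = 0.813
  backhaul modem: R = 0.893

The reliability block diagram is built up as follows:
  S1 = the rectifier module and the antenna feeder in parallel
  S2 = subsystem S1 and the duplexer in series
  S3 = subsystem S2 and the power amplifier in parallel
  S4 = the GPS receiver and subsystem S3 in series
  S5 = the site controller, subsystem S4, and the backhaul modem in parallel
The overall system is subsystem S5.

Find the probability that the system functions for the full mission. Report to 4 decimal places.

Parallel (rectifier module and antenna feeder): 1 − (1 − 0.826000)(1 − 0.793000) = 0.963982
Series ([0.963982] and duplexer): 0.963982 × 0.816000 = 0.786609
Parallel ([0.786609] and power amplifier): 1 − (1 − 0.786609)(1 − 0.813000) = 0.960096
Series (GPS receiver and [0.960096]): 0.942000 × 0.960096 = 0.904410
Parallel (site controller, [0.904410], and backhaul modem): 1 − (1 − 0.901000)(1 − 0.904410)(1 − 0.893000) = 0.9990

0.9990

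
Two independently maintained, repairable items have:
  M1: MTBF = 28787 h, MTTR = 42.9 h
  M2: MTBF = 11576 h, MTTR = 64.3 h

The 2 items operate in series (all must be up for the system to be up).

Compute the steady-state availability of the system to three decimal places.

0.993

A(M1) = MTBF/(MTBF+MTTR) = 28787/(28787+42.9) = 0.998512
A(M2) = MTBF/(MTBF+MTTR) = 11576/(11576+64.3) = 0.994476
Series availability: 0.998512 × 0.994476 = 0.993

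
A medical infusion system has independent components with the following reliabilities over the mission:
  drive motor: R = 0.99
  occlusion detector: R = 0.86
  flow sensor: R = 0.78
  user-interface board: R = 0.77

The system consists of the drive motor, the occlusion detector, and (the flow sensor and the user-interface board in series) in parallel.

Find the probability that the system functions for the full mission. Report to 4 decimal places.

Series (flow sensor and user-interface board): 0.780000 × 0.770000 = 0.600600
Parallel (drive motor, occlusion detector, and [0.600600]): 1 − (1 − 0.990000)(1 − 0.860000)(1 − 0.600600) = 0.9994

0.9994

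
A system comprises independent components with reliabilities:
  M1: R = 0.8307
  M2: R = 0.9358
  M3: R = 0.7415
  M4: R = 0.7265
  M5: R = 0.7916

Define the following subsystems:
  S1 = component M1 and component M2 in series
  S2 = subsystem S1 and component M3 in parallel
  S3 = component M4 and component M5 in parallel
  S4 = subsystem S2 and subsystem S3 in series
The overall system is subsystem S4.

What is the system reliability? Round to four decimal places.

0.8887

Series (M1 and M2): 0.830700 × 0.935800 = 0.777369
Parallel ([0.777369] and M3): 1 − (1 − 0.777369)(1 − 0.741500) = 0.942450
Parallel (M4 and M5): 1 − (1 − 0.726500)(1 − 0.791600) = 0.943003
Series ([0.942450] and [0.943003]): 0.942450 × 0.943003 = 0.8887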